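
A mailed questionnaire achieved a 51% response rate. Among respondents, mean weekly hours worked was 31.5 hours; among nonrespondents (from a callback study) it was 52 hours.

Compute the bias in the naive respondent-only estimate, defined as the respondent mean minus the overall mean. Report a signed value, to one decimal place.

Nonresponse fraction = 1 − 0.51 = 0.49.
Bias = (nonresponse fraction) × (respondent mean − nonrespondent mean)
     = 0.49 × (31.5 − 52) = 0.49 × -20.5 = -10.045.

-10.0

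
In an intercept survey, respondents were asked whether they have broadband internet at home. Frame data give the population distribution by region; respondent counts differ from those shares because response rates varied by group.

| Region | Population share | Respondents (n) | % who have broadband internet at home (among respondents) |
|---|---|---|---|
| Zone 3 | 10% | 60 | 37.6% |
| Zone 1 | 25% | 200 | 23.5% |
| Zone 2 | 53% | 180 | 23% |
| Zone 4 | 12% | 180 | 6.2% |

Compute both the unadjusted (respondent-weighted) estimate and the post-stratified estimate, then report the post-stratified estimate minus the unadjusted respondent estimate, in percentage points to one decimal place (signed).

+2.9 percentage points

Unadjusted (pooled respondent) estimate weights by respondent counts:
  (60/620)×37.6 + (200/620)×23.5 + (180/620)×23 + (180/620)×6.2 = 19.6968%
Reweighting by population region shares:
  0.1×37.6 + 0.25×23.5 + 0.53×23 + 0.12×6.2 = 22.569%
Difference = 22.569 − 19.6968 = 2.8722 pp.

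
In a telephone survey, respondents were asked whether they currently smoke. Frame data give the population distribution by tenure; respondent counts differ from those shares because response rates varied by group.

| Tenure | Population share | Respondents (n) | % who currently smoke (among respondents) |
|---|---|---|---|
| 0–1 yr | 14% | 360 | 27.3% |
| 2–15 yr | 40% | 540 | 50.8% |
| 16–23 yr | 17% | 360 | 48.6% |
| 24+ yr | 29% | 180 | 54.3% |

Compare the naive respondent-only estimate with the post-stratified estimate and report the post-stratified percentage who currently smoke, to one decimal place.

Naive respondent-only estimate (weights = respondent counts):
  (360/1440)×27.3 + (540/1440)×50.8 + (360/1440)×48.6 + (180/1440)×54.3 = 44.8125%
Post-stratifying to population shares instead:
  0.14×27.3 + 0.4×50.8 + 0.17×48.6 + 0.29×54.3 = 48.151%

48.2%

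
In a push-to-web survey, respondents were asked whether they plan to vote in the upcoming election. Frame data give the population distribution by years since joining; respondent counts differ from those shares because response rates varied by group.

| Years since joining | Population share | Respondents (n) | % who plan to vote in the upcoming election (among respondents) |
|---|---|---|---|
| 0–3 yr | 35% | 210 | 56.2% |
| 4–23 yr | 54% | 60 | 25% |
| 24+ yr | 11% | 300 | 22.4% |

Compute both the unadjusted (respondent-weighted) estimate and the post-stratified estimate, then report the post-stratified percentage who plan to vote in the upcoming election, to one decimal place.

35.6%

Without adjustment, the pooled respondent share is:
  (210/570)×56.2 + (60/570)×25 + (300/570)×22.4 = 35.1263%
Post-stratified estimate weights by population shares:
  0.35×56.2 + 0.54×25 + 0.11×22.4 = 35.634%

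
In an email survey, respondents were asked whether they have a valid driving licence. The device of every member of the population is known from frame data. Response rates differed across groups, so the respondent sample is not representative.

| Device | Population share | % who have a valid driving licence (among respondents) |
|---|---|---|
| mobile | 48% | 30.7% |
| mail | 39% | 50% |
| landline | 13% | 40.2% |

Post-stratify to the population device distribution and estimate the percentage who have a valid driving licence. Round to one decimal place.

39.5%

Weight each group's respondent value by its population share:
  mobile: 0.48 × 30.7 = 14.736
  mail: 0.39 × 50 = 19.5
  landline: 0.13 × 40.2 = 5.226
Post-stratified estimate = 39.462 → 39.5%.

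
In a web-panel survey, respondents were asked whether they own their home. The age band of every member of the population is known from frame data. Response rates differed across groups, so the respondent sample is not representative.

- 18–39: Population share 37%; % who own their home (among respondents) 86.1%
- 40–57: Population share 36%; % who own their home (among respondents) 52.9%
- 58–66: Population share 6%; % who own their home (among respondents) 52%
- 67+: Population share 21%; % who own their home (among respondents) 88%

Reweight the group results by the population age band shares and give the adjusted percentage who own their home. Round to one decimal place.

Each cell contributes population-share × respondent value:
  18–39: 0.37 × 86.1 = 31.857
  40–57: 0.36 × 52.9 = 19.044
  58–66: 0.06 × 52 = 3.12
  67+: 0.21 × 88 = 18.48
Post-stratified estimate = 72.501 → 72.5%.

72.5%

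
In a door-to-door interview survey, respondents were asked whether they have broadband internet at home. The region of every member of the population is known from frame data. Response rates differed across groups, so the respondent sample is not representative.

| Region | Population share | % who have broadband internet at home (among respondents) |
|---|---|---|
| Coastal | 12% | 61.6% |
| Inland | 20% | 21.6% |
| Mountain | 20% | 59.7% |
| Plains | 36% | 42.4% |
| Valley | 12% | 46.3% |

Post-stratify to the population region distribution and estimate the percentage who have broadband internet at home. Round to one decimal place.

44.5%

Post-stratification weights by population share, not respondent share:
  Coastal: 0.12 × 61.6 = 7.392
  Inland: 0.2 × 21.6 = 4.32
  Mountain: 0.2 × 59.7 = 11.94
  Plains: 0.36 × 42.4 = 15.264
  Valley: 0.12 × 46.3 = 5.556
Post-stratified estimate = 44.472 → 44.5%.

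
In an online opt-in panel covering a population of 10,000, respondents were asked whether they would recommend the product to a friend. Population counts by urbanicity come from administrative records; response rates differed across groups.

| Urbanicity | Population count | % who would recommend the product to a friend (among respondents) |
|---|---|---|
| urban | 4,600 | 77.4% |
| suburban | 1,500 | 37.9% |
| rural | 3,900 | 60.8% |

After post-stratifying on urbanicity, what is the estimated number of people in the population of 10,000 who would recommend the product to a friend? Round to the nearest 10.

6,500

Each cell contributes its population count × the respondent rate:
  urban: 4,600 × 77.4% = 3560.4
  suburban: 1,500 × 37.9% = 568.5
  rural: 3,900 × 60.8% = 2371.2
Estimated total = 6500.1 → 6,500.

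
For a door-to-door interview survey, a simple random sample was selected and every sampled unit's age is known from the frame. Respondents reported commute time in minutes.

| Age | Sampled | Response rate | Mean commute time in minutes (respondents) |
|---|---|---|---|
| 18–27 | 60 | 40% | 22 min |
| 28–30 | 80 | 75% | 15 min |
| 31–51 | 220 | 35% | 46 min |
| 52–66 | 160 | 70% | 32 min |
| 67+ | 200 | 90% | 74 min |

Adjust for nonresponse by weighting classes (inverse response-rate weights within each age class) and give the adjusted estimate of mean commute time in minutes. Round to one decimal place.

45.2

Weighting each respondent by the inverse class response rate inflates each class back to its sampled size, so the class weight is n_sampled:
  18–27: 60 × 22 = 1320
  28–30: 80 × 15 = 1200
  31–51: 220 × 46 = 10,120
  52–66: 160 × 32 = 5120
  67+: 200 × 74 = 14,800
Adjusted estimate = 32,560 / 720 = 45.2222 → 45.2.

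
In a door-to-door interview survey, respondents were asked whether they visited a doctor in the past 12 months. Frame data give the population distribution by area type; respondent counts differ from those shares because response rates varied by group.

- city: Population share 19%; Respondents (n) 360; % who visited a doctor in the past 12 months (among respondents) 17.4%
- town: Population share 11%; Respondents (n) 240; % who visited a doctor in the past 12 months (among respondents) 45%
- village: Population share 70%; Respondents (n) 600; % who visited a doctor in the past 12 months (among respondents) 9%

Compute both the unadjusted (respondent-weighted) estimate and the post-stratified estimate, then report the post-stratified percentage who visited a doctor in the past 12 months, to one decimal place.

14.6%

Unadjusted (pooled respondent) estimate weights by respondent counts:
  (360/1200)×17.4 + (240/1200)×45 + (600/1200)×9 = 18.72%
Reweighting by population area type shares:
  0.19×17.4 + 0.11×45 + 0.7×9 = 14.556%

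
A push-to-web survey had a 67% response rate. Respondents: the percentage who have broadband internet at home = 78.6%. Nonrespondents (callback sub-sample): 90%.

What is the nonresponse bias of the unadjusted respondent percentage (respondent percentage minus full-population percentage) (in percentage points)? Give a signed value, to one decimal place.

-3.8 percentage points

Nonresponse fraction = 1 − 0.67 = 0.33.
Bias = (nonresponse fraction) × (respondent percentage − nonrespondent percentage)
     = 0.33 × (78.6 − 90) = 0.33 × -11.4 = -3.762.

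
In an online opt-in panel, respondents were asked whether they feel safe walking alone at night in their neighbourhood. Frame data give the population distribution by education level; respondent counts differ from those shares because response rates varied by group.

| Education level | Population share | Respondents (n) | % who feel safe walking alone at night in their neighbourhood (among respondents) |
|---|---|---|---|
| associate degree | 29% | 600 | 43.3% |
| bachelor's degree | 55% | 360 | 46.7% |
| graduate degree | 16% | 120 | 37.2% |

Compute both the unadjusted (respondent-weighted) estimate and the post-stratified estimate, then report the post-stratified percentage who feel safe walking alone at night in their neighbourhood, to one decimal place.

Without adjustment, the pooled respondent share is:
  (600/1080)×43.3 + (360/1080)×46.7 + (120/1080)×37.2 = 43.7556%
Reweighting by population education level shares:
  0.29×43.3 + 0.55×46.7 + 0.16×37.2 = 44.194%

44.2%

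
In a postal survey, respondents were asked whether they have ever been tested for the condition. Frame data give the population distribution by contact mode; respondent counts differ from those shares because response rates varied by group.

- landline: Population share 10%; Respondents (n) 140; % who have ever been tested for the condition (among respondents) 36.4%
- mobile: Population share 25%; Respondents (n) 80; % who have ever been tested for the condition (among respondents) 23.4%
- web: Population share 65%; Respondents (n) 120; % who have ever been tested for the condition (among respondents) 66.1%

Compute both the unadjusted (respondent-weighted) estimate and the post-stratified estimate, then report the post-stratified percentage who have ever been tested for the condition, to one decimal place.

52.5%

Naive respondent-only estimate (weights = respondent counts):
  (140/340)×36.4 + (80/340)×23.4 + (120/340)×66.1 = 43.8235%
Reweighting by population contact mode shares:
  0.1×36.4 + 0.25×23.4 + 0.65×66.1 = 52.455%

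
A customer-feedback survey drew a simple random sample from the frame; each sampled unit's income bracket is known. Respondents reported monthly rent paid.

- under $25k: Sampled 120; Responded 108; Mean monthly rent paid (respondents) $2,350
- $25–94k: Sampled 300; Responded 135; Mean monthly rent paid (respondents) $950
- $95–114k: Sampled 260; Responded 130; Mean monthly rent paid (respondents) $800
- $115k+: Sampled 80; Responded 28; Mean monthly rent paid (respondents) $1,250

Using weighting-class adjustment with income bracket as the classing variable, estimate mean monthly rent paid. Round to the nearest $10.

$1,150

Class response rates: under $25k 108/120 = 90%, $25–94k 135/300 = 45%, $95–114k 130/260 = 50%, $115k+ 28/80 = 35%.
Weighting each respondent by the inverse class response rate inflates each class back to its sampled size, so the class weight is n_sampled:
  under $25k: 120 × 2350 = 282,000
  $25–94k: 300 × 950 = 285,000
  $95–114k: 260 × 800 = 208,000
  $115k+: 80 × 1250 = 100,000
Adjusted estimate = 875,000 / 760 = 1151.32 → $1,150.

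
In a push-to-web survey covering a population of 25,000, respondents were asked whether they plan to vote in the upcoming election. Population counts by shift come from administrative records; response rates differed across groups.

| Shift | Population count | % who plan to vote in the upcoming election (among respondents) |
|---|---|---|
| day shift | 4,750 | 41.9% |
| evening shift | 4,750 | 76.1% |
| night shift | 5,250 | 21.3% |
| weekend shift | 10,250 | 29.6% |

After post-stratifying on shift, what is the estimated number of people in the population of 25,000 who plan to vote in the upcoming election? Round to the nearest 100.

9,800

Apply each group's respondent rate to its population count:
  day shift: 4,750 × 41.9% = 1990.25
  evening shift: 4,750 × 76.1% = 3614.75
  night shift: 5,250 × 21.3% = 1118.25
  weekend shift: 10,250 × 29.6% = 3034
Estimated total = 9757.25 → 9,800.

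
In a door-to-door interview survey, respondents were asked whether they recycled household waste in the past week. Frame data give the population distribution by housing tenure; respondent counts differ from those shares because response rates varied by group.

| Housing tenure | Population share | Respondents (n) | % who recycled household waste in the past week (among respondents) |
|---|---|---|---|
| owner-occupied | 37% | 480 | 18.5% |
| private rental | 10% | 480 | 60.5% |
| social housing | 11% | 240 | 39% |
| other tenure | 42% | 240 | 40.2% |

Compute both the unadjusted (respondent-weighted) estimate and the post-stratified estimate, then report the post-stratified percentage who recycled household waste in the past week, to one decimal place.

Unadjusted (pooled respondent) estimate weights by respondent counts:
  (480/1440)×18.5 + (480/1440)×60.5 + (240/1440)×39 + (240/1440)×40.2 = 39.5333%
Reweighting by population housing tenure shares:
  0.37×18.5 + 0.1×60.5 + 0.11×39 + 0.42×40.2 = 34.069%

34.1%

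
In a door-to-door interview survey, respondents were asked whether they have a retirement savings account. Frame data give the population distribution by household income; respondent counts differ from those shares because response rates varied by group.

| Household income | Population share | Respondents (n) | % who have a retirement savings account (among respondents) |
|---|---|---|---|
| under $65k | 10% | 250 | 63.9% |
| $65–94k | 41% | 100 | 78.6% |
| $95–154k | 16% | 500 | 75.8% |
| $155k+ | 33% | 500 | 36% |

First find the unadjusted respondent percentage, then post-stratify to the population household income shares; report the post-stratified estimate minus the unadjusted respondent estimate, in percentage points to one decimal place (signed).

+3.6 percentage points

Naive respondent-only estimate (weights = respondent counts):
  (250/1350)×63.9 + (100/1350)×78.6 + (500/1350)×75.8 + (500/1350)×36 = 59.063%
Reweighting by population household income shares:
  0.1×63.9 + 0.41×78.6 + 0.16×75.8 + 0.33×36 = 62.624%
Difference = 62.624 − 59.063 = 3.561 pp.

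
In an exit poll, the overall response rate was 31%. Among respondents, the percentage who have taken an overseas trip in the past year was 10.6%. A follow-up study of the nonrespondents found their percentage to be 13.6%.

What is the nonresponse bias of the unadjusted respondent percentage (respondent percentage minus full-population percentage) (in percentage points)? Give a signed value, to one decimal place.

Nonresponse fraction = 1 − 0.31 = 0.69.
Bias = (nonresponse fraction) × (respondent percentage − nonrespondent percentage)
     = 0.69 × (10.6 − 13.6) = 0.69 × -3 = -2.07.

-2.1 percentage points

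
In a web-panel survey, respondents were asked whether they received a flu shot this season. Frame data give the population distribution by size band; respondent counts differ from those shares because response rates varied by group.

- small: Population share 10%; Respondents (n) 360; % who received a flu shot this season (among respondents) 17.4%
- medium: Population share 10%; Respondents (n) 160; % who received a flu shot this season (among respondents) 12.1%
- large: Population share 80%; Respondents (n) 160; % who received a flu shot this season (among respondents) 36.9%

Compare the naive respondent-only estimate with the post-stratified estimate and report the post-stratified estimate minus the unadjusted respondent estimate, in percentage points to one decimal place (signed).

+11.7 percentage points

Without adjustment, the pooled respondent share is:
  (360/680)×17.4 + (160/680)×12.1 + (160/680)×36.9 = 20.7412%
Post-stratified estimate weights by population shares:
  0.1×17.4 + 0.1×12.1 + 0.8×36.9 = 32.47%
Difference = 32.47 − 20.7412 = 11.7288 pp.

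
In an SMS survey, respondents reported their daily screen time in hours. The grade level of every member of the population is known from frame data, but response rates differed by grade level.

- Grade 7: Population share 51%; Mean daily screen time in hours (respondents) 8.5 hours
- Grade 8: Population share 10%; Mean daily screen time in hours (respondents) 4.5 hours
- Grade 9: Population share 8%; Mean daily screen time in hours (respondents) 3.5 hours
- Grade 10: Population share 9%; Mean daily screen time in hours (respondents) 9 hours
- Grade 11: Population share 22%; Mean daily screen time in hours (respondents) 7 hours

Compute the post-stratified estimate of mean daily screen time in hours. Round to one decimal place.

Each cell contributes population-share × respondent value:
  Grade 7: 0.51 × 8.5 = 4.335
  Grade 8: 0.1 × 4.5 = 0.45
  Grade 9: 0.08 × 3.5 = 0.28
  Grade 10: 0.09 × 9 = 0.81
  Grade 11: 0.22 × 7 = 1.54
Post-stratified estimate = 7.415 → 7.4.

7.4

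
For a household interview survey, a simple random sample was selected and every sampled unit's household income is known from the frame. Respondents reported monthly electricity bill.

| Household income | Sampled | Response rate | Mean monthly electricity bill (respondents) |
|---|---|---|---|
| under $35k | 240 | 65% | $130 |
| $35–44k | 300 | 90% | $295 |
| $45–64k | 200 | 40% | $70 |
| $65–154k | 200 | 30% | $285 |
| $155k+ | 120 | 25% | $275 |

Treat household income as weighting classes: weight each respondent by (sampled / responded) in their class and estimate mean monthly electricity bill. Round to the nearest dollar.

Weighting each respondent by the inverse class response rate inflates each class back to its sampled size, so the class weight is n_sampled:
  under $35k: 240 × 130 = 31,200
  $35–44k: 300 × 295 = 88,500
  $45–64k: 200 × 70 = 14,000
  $65–154k: 200 × 285 = 57,000
  $155k+: 120 × 275 = 33,000
Adjusted estimate = 223,700 / 1,060 = 211.038 → $211.

$211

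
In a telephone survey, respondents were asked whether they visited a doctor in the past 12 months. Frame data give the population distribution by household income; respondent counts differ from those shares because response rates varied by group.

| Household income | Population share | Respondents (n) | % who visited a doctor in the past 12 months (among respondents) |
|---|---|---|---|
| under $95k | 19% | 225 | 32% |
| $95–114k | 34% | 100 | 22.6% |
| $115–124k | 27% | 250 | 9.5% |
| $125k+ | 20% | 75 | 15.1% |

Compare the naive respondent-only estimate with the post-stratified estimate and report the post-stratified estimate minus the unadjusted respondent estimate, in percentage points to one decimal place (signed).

-0.6 percentage points

Unadjusted (pooled respondent) estimate weights by respondent counts:
  (225/650)×32 + (100/650)×22.6 + (250/650)×9.5 + (75/650)×15.1 = 19.95%
Reweighting by population household income shares:
  0.19×32 + 0.34×22.6 + 0.27×9.5 + 0.2×15.1 = 19.349%
Difference = 19.349 − 19.95 = -0.601 pp.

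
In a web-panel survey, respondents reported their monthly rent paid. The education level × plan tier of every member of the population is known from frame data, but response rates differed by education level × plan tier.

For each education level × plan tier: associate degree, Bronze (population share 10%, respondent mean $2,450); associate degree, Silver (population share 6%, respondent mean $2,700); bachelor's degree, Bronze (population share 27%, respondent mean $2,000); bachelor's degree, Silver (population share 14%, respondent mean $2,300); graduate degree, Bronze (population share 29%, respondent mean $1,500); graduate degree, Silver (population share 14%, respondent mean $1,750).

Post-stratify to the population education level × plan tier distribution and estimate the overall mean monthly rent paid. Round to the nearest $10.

$1,950

Reweight to the known education level × plan tier distribution:
  associate degree, Bronze: 0.1 × 2450 = 245
  associate degree, Silver: 0.06 × 2700 = 162
  bachelor's degree, Bronze: 0.27 × 2000 = 540
  bachelor's degree, Silver: 0.14 × 2300 = 322
  graduate degree, Bronze: 0.29 × 1500 = 435
  graduate degree, Silver: 0.14 × 1750 = 245
Post-stratified estimate = 1949 → $1,950.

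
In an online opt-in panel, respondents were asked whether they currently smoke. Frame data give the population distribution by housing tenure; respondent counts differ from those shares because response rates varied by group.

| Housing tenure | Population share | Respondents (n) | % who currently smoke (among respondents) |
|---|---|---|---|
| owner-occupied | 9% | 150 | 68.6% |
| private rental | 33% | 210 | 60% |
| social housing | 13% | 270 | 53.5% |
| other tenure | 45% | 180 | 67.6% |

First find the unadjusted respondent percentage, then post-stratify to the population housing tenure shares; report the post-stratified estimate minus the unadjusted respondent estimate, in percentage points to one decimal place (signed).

+2.2 percentage points

Without adjustment, the pooled respondent share is:
  (150/810)×68.6 + (210/810)×60 + (270/810)×53.5 + (180/810)×67.6 = 61.1148%
Post-stratifying to population shares instead:
  0.09×68.6 + 0.33×60 + 0.13×53.5 + 0.45×67.6 = 63.349%
Difference = 63.349 − 61.1148 = 2.2342 pp.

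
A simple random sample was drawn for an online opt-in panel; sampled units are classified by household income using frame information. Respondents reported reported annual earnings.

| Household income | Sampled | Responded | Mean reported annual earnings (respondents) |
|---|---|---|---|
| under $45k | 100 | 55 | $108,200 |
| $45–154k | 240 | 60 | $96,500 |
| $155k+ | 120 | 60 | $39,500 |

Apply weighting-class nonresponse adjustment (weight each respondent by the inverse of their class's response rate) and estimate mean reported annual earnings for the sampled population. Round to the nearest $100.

$84,200

Response rates by class: under $45k 55/100 = 55%, $45–154k 60/240 = 25%, $155k+ 60/120 = 50%.
With weight = n_sampled/n_responded per class, the weighted class total is n_sampled:
  under $45k: 100 × 108,200 = 10,820,000
  $45–154k: 240 × 96,500 = 23,160,000
  $155k+: 120 × 39,500 = 4,740,000
Adjusted estimate = 38,720,000 / 460 = 84173.9 → $84,200.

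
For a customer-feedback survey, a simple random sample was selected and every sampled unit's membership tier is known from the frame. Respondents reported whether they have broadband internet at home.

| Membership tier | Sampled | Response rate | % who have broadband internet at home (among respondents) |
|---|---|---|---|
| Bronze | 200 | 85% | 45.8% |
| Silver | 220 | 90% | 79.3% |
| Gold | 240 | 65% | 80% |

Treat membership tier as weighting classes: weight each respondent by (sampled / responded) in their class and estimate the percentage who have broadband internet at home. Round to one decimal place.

Weighting each respondent by the inverse class response rate inflates each class back to its sampled size, so the class weight is n_sampled:
  Bronze: 200 × 45.8 = 9160
  Silver: 220 × 79.3 = 17,446
  Gold: 240 × 80 = 19,200
Adjusted estimate = 45,806 / 660 = 69.403 → 69.4%.

69.4%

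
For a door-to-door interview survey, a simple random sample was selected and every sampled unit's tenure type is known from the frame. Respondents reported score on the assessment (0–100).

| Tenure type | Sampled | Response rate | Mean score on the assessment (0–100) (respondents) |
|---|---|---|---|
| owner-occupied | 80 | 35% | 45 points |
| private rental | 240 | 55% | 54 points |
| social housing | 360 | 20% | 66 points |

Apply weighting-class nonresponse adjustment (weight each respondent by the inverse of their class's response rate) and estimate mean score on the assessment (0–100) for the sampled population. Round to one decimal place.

59.3

Inverse-response-rate weighting restores each class to its sampled count, so class totals weight by n_sampled:
  owner-occupied: 80 × 45 = 3600
  private rental: 240 × 54 = 12,960
  social housing: 360 × 66 = 23,760
Adjusted estimate = 40,320 / 680 = 59.2941 → 59.3.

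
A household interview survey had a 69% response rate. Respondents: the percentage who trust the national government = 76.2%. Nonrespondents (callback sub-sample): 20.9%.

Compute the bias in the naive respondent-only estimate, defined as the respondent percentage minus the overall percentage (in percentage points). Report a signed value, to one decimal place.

Nonresponse fraction = 1 − 0.69 = 0.31.
Bias = (nonresponse fraction) × (respondent percentage − nonrespondent percentage)
     = 0.31 × (76.2 − 20.9) = 0.31 × 55.3 = 17.143.

+17.1 percentage points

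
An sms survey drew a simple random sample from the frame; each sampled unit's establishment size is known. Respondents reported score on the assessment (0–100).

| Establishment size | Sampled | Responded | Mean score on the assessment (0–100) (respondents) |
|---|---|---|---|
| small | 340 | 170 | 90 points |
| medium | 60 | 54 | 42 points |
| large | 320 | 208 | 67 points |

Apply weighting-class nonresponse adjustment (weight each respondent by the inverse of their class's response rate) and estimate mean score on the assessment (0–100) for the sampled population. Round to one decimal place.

Response rates by class: small 170/340 = 50%, medium 54/60 = 90%, large 208/320 = 65%.
Inverse-response-rate weighting restores each class to its sampled count, so class totals weight by n_sampled:
  small: 340 × 90 = 30,600
  medium: 60 × 42 = 2520
  large: 320 × 67 = 21,440
Adjusted estimate = 54,560 / 720 = 75.7778 → 75.8.

75.8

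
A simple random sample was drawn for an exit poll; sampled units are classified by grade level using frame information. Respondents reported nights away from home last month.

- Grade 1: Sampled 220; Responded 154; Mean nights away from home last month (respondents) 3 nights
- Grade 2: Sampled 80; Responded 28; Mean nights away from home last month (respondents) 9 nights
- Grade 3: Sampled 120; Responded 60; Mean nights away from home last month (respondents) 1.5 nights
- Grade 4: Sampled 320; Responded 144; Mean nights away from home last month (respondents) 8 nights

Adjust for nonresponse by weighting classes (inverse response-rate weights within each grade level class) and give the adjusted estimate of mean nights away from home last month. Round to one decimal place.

5.6

Response rates by class: Grade 1 154/220 = 70%, Grade 2 28/80 = 35%, Grade 3 60/120 = 50%, Grade 4 144/320 = 45%.
With weight = n_sampled/n_responded per class, the weighted class total is n_sampled:
  Grade 1: 220 × 3 = 660
  Grade 2: 80 × 9 = 720
  Grade 3: 120 × 1.5 = 180
  Grade 4: 320 × 8 = 2560
Adjusted estimate = 4120 / 740 = 5.56757 → 5.6.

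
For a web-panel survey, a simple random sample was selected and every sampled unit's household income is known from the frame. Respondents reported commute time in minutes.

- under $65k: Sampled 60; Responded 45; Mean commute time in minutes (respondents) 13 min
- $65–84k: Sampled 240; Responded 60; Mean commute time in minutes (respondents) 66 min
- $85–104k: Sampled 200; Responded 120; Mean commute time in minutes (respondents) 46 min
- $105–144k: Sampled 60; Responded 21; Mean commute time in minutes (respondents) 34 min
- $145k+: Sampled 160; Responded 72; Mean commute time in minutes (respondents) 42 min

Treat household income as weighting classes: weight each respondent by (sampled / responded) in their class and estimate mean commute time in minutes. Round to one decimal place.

Response rates by class: under $65k 45/60 = 75%, $65–84k 60/240 = 25%, $85–104k 120/200 = 60%, $105–144k 21/60 = 35%, $145k+ 72/160 = 45%.
Each respondent's weight = sampled/responded in their class; summing within a class gives n_sampled, so:
  under $65k: 60 × 13 = 780
  $65–84k: 240 × 66 = 15,840
  $85–104k: 200 × 46 = 9200
  $105–144k: 60 × 34 = 2040
  $145k+: 160 × 42 = 6720
Adjusted estimate = 34,580 / 720 = 48.0278 → 48.0.

48.0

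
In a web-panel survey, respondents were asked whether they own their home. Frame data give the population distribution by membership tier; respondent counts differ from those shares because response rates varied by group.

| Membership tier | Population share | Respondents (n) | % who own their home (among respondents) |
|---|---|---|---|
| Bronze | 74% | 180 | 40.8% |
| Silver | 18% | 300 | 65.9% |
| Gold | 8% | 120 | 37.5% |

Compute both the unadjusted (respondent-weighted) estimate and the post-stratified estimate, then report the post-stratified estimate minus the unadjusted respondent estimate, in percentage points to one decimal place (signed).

Unadjusted (pooled respondent) estimate weights by respondent counts:
  (180/600)×40.8 + (300/600)×65.9 + (120/600)×37.5 = 52.69%
Reweighting by population membership tier shares:
  0.74×40.8 + 0.18×65.9 + 0.08×37.5 = 45.054%
Difference = 45.054 − 52.69 = -7.636 pp.

-7.6 percentage points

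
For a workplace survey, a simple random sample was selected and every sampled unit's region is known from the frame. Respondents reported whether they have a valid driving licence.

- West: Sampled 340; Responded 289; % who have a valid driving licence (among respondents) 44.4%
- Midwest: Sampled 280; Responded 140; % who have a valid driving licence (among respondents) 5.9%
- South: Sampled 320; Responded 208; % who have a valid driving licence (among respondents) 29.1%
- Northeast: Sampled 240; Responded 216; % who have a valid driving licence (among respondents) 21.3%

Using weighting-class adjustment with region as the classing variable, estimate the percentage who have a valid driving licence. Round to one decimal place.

Class response rates: West 289/340 = 85%, Midwest 140/280 = 50%, South 208/320 = 65%, Northeast 216/240 = 90%.
With weight = n_sampled/n_responded per class, the weighted class total is n_sampled:
  West: 340 × 44.4 = 15,096
  Midwest: 280 × 5.9 = 1652
  South: 320 × 29.1 = 9312
  Northeast: 240 × 21.3 = 5112
Adjusted estimate = 31,172 / 1,180 = 26.4169 → 26.4%.

26.4%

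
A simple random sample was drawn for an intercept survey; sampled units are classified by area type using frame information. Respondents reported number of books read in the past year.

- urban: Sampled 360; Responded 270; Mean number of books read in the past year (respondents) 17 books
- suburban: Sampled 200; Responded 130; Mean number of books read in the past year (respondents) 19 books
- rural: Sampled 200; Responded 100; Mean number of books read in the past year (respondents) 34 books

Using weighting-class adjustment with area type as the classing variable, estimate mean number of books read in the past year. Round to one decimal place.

22.0

Class response rates: urban 270/360 = 75%, suburban 130/200 = 65%, rural 100/200 = 50%.
With weight = n_sampled/n_responded per class, the weighted class total is n_sampled:
  urban: 360 × 17 = 6120
  suburban: 200 × 19 = 3800
  rural: 200 × 34 = 6800
Adjusted estimate = 16,720 / 760 = 22 → 22.0.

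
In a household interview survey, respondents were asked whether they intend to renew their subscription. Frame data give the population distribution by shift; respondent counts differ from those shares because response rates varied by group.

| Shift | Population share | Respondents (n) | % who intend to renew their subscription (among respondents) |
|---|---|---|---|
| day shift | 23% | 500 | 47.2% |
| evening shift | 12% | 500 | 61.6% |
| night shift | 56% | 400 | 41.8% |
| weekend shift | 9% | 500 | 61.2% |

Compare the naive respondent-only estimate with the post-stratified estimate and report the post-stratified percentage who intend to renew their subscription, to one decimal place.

Naive respondent-only estimate (weights = respondent counts):
  (500/1900)×47.2 + (500/1900)×61.6 + (400/1900)×41.8 + (500/1900)×61.2 = 53.5368%
Reweighting by population shift shares:
  0.23×47.2 + 0.12×61.6 + 0.56×41.8 + 0.09×61.2 = 47.164%

47.2%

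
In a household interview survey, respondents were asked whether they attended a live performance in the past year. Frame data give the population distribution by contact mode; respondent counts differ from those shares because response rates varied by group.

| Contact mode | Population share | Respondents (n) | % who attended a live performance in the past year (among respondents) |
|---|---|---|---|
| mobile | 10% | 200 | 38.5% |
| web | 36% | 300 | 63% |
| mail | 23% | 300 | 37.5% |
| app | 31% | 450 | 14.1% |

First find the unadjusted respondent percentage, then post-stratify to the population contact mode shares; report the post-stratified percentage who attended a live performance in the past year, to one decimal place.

39.5%

Without adjustment, the pooled respondent share is:
  (200/1250)×38.5 + (300/1250)×63 + (300/1250)×37.5 + (450/1250)×14.1 = 35.356%
Reweighting by population contact mode shares:
  0.1×38.5 + 0.36×63 + 0.23×37.5 + 0.31×14.1 = 39.526%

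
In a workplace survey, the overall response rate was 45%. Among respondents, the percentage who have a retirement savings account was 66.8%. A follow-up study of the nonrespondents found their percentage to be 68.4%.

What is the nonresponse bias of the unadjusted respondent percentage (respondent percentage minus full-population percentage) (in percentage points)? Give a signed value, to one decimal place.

Nonresponse fraction = 1 − 0.45 = 0.55.
Bias = (nonresponse fraction) × (respondent percentage − nonrespondent percentage)
     = 0.55 × (66.8 − 68.4) = 0.55 × -1.6 = -0.88.

-0.9 percentage points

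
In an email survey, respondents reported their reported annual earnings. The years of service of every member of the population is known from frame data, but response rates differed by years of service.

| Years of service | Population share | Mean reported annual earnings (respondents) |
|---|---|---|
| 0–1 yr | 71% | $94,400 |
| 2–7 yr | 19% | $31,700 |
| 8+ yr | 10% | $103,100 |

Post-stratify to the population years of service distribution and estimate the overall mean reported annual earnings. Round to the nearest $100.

$83,400

Weight each group's respondent value by its population share:
  0–1 yr: 0.71 × 94,400 = 67,024
  2–7 yr: 0.19 × 31,700 = 6023
  8+ yr: 0.1 × 103,100 = 10,310
Post-stratified estimate = 83,357 → $83,400.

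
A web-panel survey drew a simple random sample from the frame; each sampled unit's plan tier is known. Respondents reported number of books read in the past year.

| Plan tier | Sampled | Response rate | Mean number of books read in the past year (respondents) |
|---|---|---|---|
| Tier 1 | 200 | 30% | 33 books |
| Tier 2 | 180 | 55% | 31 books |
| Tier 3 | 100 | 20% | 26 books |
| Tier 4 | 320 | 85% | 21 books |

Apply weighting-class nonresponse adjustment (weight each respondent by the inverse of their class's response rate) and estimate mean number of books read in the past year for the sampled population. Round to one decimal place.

Weighting each respondent by the inverse class response rate inflates each class back to its sampled size, so the class weight is n_sampled:
  Tier 1: 200 × 33 = 6600
  Tier 2: 180 × 31 = 5580
  Tier 3: 100 × 26 = 2600
  Tier 4: 320 × 21 = 6720
Adjusted estimate = 21,500 / 800 = 26.875 → 26.9.

26.9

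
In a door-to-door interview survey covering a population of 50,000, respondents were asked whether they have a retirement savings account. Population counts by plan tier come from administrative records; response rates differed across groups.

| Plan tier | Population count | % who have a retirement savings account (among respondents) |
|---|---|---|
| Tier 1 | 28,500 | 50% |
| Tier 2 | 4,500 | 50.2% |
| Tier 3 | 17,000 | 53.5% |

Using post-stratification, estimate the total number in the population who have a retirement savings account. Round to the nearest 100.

Apply each group's respondent rate to its population count:
  Tier 1: 28,500 × 50% = 14,250
  Tier 2: 4,500 × 50.2% = 2259
  Tier 3: 17,000 × 53.5% = 9095
Estimated total = 25,604 → 25,600.

25,600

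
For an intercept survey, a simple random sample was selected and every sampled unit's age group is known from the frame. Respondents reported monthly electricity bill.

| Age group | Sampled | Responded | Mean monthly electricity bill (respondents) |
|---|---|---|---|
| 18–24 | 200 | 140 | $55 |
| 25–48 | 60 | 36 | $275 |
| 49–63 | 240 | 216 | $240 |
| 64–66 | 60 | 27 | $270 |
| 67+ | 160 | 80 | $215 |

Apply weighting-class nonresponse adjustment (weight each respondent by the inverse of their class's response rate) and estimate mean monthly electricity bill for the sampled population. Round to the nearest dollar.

$188

Class response rates: 18–24 140/200 = 70%, 25–48 36/60 = 60%, 49–63 216/240 = 90%, 64–66 27/60 = 45%, 67+ 80/160 = 50%.
Inverse-response-rate weighting restores each class to its sampled count, so class totals weight by n_sampled:
  18–24: 200 × 55 = 11,000
  25–48: 60 × 275 = 16,500
  49–63: 240 × 240 = 57,600
  64–66: 60 × 270 = 16,200
  67+: 160 × 215 = 34,400
Adjusted estimate = 135,700 / 720 = 188.472 → $188.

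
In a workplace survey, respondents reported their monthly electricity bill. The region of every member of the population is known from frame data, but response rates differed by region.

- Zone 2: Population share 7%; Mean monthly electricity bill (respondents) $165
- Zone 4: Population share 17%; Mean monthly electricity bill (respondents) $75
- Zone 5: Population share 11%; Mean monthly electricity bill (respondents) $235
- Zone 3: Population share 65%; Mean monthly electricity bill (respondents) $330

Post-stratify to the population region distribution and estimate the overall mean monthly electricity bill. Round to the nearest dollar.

$265

Each cell contributes population-share × respondent value:
  Zone 2: 0.07 × 165 = 11.55
  Zone 4: 0.17 × 75 = 12.75
  Zone 5: 0.11 × 235 = 25.85
  Zone 3: 0.65 × 330 = 214.5
Post-stratified estimate = 264.65 → $265.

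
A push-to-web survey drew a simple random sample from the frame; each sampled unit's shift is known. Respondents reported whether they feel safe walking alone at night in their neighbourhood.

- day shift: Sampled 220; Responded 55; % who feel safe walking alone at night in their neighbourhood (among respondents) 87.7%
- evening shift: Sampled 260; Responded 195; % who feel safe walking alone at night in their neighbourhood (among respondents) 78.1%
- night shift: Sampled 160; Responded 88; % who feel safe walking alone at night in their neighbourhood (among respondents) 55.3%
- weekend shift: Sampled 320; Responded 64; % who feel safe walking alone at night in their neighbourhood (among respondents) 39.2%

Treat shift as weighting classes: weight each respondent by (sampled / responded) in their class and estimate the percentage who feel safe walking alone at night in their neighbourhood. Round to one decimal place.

Response rates by class: day shift 55/220 = 25%, evening shift 195/260 = 75%, night shift 88/160 = 55%, weekend shift 64/320 = 20%.
With weight = n_sampled/n_responded per class, the weighted class total is n_sampled:
  day shift: 220 × 87.7 = 19,294
  evening shift: 260 × 78.1 = 20,306
  night shift: 160 × 55.3 = 8848
  weekend shift: 320 × 39.2 = 12,544
Adjusted estimate = 60,992 / 960 = 63.5333 → 63.5%.

63.5%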